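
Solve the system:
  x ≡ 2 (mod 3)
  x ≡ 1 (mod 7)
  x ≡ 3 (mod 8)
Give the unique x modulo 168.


Moduli 3, 7, 8 are pairwise coprime; by CRT there is a unique solution modulo M = 3 · 7 · 8 = 168.
Solve pairwise, accumulating the modulus:
  Start with x ≡ 2 (mod 3).
  Combine with x ≡ 1 (mod 7): since gcd(3, 7) = 1, we get a unique residue mod 21.
    Write x = 2 + 3·t and substitute into x ≡ 1 (mod 7): 3·t ≡ 1 − 2 = -1 (mod 7).
    Reduce coefficients mod 7: 3·t ≡ 6 (mod 7).
    The inverse of 3 mod 7 is 5 (since 3·5 = 15 = 2·7 + 1), so t ≡ 5·6 = 30 ≡ 2 (mod 7).
    Then x = 2 + 3·2 = 8, valid modulo lcm(3, 7) = 21: x ≡ 8 (mod 21).
  Combine with x ≡ 3 (mod 8): since gcd(21, 8) = 1, we get a unique residue mod 168.
    Write x = 8 + 21·t and substitute into x ≡ 3 (mod 8): 21·t ≡ 3 − 8 = -5 (mod 8).
    Reduce coefficients mod 8: 5·t ≡ 3 (mod 8).
    The inverse of 5 mod 8 is 5 (since 5·5 = 25 = 3·8 + 1), so t ≡ 5·3 = 15 ≡ 7 (mod 8).
    Then x = 8 + 21·7 = 155, valid modulo lcm(21, 8) = 168: x ≡ 155 (mod 168).
Verify: 155 mod 3 = 2 ✓, 155 mod 7 = 1 ✓, 155 mod 8 = 3 ✓.

x ≡ 155 (mod 168).


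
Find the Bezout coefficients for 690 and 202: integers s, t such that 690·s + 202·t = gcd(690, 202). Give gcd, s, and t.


Euclidean algorithm on (690, 202) — divide until remainder is 0:
  690 = 3 · 202 + 84
  202 = 2 · 84 + 34
  84 = 2 · 34 + 16
  34 = 2 · 16 + 2
  16 = 8 · 2 + 0
gcd(690, 202) = 2.
Track Bezout coefficients alongside the remainders: start with r₀ = 690 = a·1 + b·0 (s = 1, t = 0) and r₁ = 202 = a·0 + b·1 (s = 0, t = 1); each new remainder r_{k+1} = r_{k-1} − q_k·r_k inherits s_{k+1} = s_{k-1} − q_k·s_k, t_{k+1} = t_{k-1} − q_k·t_k, so r_k = a·s_k + b·t_k at every step:
  q = 3: r = 84, s = 1 − 3·0 = 1, t = 0 − 3·1 = -3  (check: 690·1 + 202·(-3) = 84)
  q = 2: r = 34, s = 0 − 2·1 = -2, t = 1 − 2·(-3) = 7  (check: 690·(-2) + 202·7 = 34)
  q = 2: r = 16, s = 1 − 2·(-2) = 5, t = -3 − 2·7 = -17  (check: 690·5 + 202·(-17) = 16)
  q = 2: r = 2, s = -2 − 2·5 = -12, t = 7 − 2·(-17) = 41  (check: 690·(-12) + 202·41 = 2)
The row with r = 2 (the gcd) gives the Bezout coefficients s = -12, t = 41.
Result: 690 · (-12) + 202 · (41) = 2.

gcd(690, 202) = 2; s = -12, t = 41 (check: 690·(-12) + 202·41 = 2).


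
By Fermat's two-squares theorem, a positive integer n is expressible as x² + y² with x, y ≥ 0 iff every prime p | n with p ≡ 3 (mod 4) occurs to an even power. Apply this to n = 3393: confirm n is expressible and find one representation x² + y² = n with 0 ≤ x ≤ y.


Step 1: Factor n = 3393 = 3^2 · 13 · 29.
Step 2: Check the mod-4 condition on each prime factor: 3 ≡ 3 (mod 4), exponent 2 (must be even); 13 ≡ 1 (mod 4), exponent 1; 29 ≡ 1 (mod 4), exponent 1.
All primes ≡ 3 (mod 4) appear to even exponent (or don't appear), so by the two-squares theorem n IS expressible as a sum of two squares.
Step 3: Build a representation. Group n = k² · m with k = 3 and m = 13 · 29 = 377 (a product of primes ≡ 1 (mod 4)); a representation of m scales to one of n via (k·x)² + (k·y)² = k²(x² + y²). Each prime p ≡ 1 (mod 4) is itself a sum of two squares; find a² by testing p − a² for a perfect square:
  13: 13 − 1² = 12, 13 − 2² = 9 = 3² ⇒ 13 = 2² + 3².
  29: 29 − 1² = 28, 29 − 2² = 25 = 5² ⇒ 29 = 2² + 5².
  Combine using the Brahmagupta–Fibonacci identity (a² + b²)(c² + d²) = (ac − bd)² + (ad + bc)² = (ac + bd)² + (ad − bc)²:
  13 · 29 = 377: from (2² + 3²)(2² + 5²), take (2·2 − 3·5, 2·5 + 3·2) = (4 − 15, 10 + 6) = (-11, 16); dropping signs (only squares matter) gives (11, 16); check 11² + 16² = 121 + 256 = 377 ✓.
  Scale by k = 3: (3·11, 3·16) = (33, 48).
Step 4: Order so x ≤ y and verify: 33² + 48² = 1089 + 2304 = 3393 = n. ✓

n = 3393 = 33² + 48² (one valid representation with x ≤ y).


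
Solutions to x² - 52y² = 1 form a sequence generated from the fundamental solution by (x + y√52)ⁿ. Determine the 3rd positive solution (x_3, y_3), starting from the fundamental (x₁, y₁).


Step 1: Find the fundamental solution (x₁, y₁) of x² - 52y² = 1.
  Expand √52 as a continued fraction. a₀ = ⌊√52⌋ = 7; iterate m_{k+1} = d_k·a_k − m_k, d_{k+1} = (52 − m_{k+1}²)/d_k, a_{k+1} = ⌊(a₀ + m_{k+1})/d_{k+1}⌋ (starting m₀ = 0, d₀ = 1), with convergents p_k = a_k·p_{k-1} + p_{k-2}, q_k = a_k·q_{k-1} + q_{k-2} (p₋₁ = 1, q₋₁ = 0):
  k = 0: a₀ = 7; p₀/q₀ = 7/1; p₀² − 52·q₀² = 49 − 52 = -3.
  k = 1: m = 7, d = 3, a = ⌊(7 + 7)/3⌋ = 4; p/q = (4·7 + 1)/(4·1 + 0) = 29/4; p² − 52·q² = 841 − 832 = 9.
  k = 2: m = 5, d = 9, a = ⌊(7 + 5)/9⌋ = 1; p/q = (1·29 + 7)/(1·4 + 1) = 36/5; p² − 52·q² = 1296 − 1300 = -4.
  k = 3: m = 4, d = 4, a = ⌊(7 + 4)/4⌋ = 2; p/q = (2·36 + 29)/(2·5 + 4) = 101/14; p² − 52·q² = 10201 − 10192 = 9.
  k = 4: m = 4, d = 9, a = ⌊(7 + 4)/9⌋ = 1; p/q = (1·101 + 36)/(1·14 + 5) = 137/19; p² − 52·q² = 18769 − 18772 = -3.
  k = 5: m = 5, d = 3, a = ⌊(7 + 5)/3⌋ = 4; p/q = (4·137 + 101)/(4·19 + 14) = 649/90; p² − 52·q² = 421201 − 421200 = 1.
  The first convergent with p² − 52·q² = 1 gives the fundamental solution (x₁, y₁) = (649, 90).
Step 2: Apply the recurrence (x_{n+1}, y_{n+1}) = (x₁x_n + 52y₁y_n, x₁y_n + y₁x_n) repeatedly.
  From (x_1, y_1) = (649, 90): x_2 = 649·649 + 52·90·90 = 842401; y_2 = 649·90 + 90·649 = 116820.
  From (x_2, y_2) = (842401, 116820): x_3 = 649·842401 + 52·90·116820 = 1093435849; y_3 = 649·116820 + 90·842401 = 151632270.
Step 3: Verify x_3² - 52·y_3² = 1195601955878350801 - 1195601955878350800 = 1 (should be 1). ✓

(x_1, y_1) = (649, 90); (x_3, y_3) = (1093435849, 151632270).


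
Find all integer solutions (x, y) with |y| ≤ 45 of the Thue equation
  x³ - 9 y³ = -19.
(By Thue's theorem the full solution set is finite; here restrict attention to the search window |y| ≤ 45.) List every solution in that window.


The equation is x³ - 9y³ = -19. For fixed y, x³ = 9·y³ − 19, so a solution requires the RHS to be a perfect cube.
Strategy: iterate y from -45 to 45, compute RHS = 9·y³ − 19, and check whether it is a (positive or negative) perfect cube.
Check small values of y:
  y = 0: RHS = -19 is not a perfect cube.
  y = 1: RHS = -10 is not a perfect cube.
  y = -1: RHS = -28 is not a perfect cube.
  y = 2: RHS = 53 is not a perfect cube.
  y = -2: RHS = -91 is not a perfect cube.
  y = 3: RHS = 224 is not a perfect cube.
  y = -3: RHS = -262 is not a perfect cube.
Continuing the search up to |y| = 45 finds no solutions either.
No (x, y) in the scanned range satisfies the equation.

No integer solutions with |y| ≤ 45.


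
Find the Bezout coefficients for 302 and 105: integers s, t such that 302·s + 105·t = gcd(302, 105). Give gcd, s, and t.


Euclidean algorithm on (302, 105) — divide until remainder is 0:
  302 = 2 · 105 + 92
  105 = 1 · 92 + 13
  92 = 7 · 13 + 1
  13 = 13 · 1 + 0
gcd(302, 105) = 1.
Track Bezout coefficients alongside the remainders: start with r₀ = 302 = a·1 + b·0 (s = 1, t = 0) and r₁ = 105 = a·0 + b·1 (s = 0, t = 1); each new remainder r_{k+1} = r_{k-1} − q_k·r_k inherits s_{k+1} = s_{k-1} − q_k·s_k, t_{k+1} = t_{k-1} − q_k·t_k, so r_k = a·s_k + b·t_k at every step:
  q = 2: r = 92, s = 1 − 2·0 = 1, t = 0 − 2·1 = -2  (check: 302·1 + 105·(-2) = 92)
  q = 1: r = 13, s = 0 − 1·1 = -1, t = 1 − 1·(-2) = 3  (check: 302·(-1) + 105·3 = 13)
  q = 7: r = 1, s = 1 − 7·(-1) = 8, t = -2 − 7·3 = -23  (check: 302·8 + 105·(-23) = 1)
The row with r = 1 (the gcd) gives the Bezout coefficients s = 8, t = -23.
Result: 302 · (8) + 105 · (-23) = 1.

gcd(302, 105) = 1; s = 8, t = -23 (check: 302·8 + 105·(-23) = 1).


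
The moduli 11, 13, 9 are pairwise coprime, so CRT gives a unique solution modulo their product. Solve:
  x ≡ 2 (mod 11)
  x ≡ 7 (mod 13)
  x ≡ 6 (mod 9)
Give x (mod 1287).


Moduli 11, 13, 9 are pairwise coprime; by CRT there is a unique solution modulo M = 11 · 13 · 9 = 1287.
Solve pairwise, accumulating the modulus:
  Start with x ≡ 2 (mod 11).
  Combine with x ≡ 7 (mod 13): since gcd(11, 13) = 1, we get a unique residue mod 143.
    Write x = 2 + 11·t and substitute into x ≡ 7 (mod 13): 11·t ≡ 7 − 2 = 5 (mod 13).
    The inverse of 11 mod 13 is 6 (since 11·6 = 66 = 5·13 + 1), so t ≡ 6·5 = 30 ≡ 4 (mod 13).
    Then x = 2 + 11·4 = 46, valid modulo lcm(11, 13) = 143: x ≡ 46 (mod 143).
  Combine with x ≡ 6 (mod 9): since gcd(143, 9) = 1, we get a unique residue mod 1287.
    Write x = 46 + 143·t and substitute into x ≡ 6 (mod 9): 143·t ≡ 6 − 46 = -40 (mod 9).
    Reduce coefficients mod 9: 8·t ≡ 5 (mod 9).
    The inverse of 8 mod 9 is 8 (since 8·8 = 64 = 7·9 + 1), so t ≡ 8·5 = 40 ≡ 4 (mod 9).
    Then x = 46 + 143·4 = 618, valid modulo lcm(143, 9) = 1287: x ≡ 618 (mod 1287).
Verify: 618 mod 11 = 2 ✓, 618 mod 13 = 7 ✓, 618 mod 9 = 6 ✓.

x ≡ 618 (mod 1287).


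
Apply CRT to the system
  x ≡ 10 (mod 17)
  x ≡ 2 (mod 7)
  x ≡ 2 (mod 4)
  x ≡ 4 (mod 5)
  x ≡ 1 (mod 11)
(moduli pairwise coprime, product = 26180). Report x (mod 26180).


Product of moduli M = 17 · 7 · 4 · 5 · 11 = 26180.
Merge one congruence at a time:
  Start: x ≡ 10 (mod 17).
  Combine with x ≡ 2 (mod 7); new modulus lcm = 119.
    Write x = 10 + 17·t and substitute into x ≡ 2 (mod 7): 17·t ≡ 2 − 10 = -8 (mod 7).
    Reduce coefficients mod 7: 3·t ≡ 6 (mod 7).
    The inverse of 3 mod 7 is 5 (since 3·5 = 15 = 2·7 + 1), so t ≡ 5·6 = 30 ≡ 2 (mod 7).
    Then x = 10 + 17·2 = 44, valid modulo lcm(17, 7) = 119: x ≡ 44 (mod 119).
  Combine with x ≡ 2 (mod 4); new modulus lcm = 476.
    Write x = 44 + 119·t and substitute into x ≡ 2 (mod 4): 119·t ≡ 2 − 44 = -42 (mod 4).
    Reduce coefficients mod 4: 3·t ≡ 2 (mod 4).
    The inverse of 3 mod 4 is 3 (since 3·3 = 9 = 2·4 + 1), so t ≡ 3·2 = 6 ≡ 2 (mod 4).
    Then x = 44 + 119·2 = 282, valid modulo lcm(119, 4) = 476: x ≡ 282 (mod 476).
  Combine with x ≡ 4 (mod 5); new modulus lcm = 2380.
    Write x = 282 + 476·t and substitute into x ≡ 4 (mod 5): 476·t ≡ 4 − 282 = -278 (mod 5).
    Reduce coefficients mod 5: 1·t ≡ 2 (mod 5).
    So t ≡ 2 (mod 5).
    Then x = 282 + 476·2 = 1234, valid modulo lcm(476, 5) = 2380: x ≡ 1234 (mod 2380).
  Combine with x ≡ 1 (mod 11); new modulus lcm = 26180.
    Write x = 1234 + 2380·t and substitute into x ≡ 1 (mod 11): 2380·t ≡ 1 − 1234 = -1233 (mod 11).
    Reduce coefficients mod 11: 4·t ≡ 10 (mod 11).
    The inverse of 4 mod 11 is 3 (since 4·3 = 12 = 1·11 + 1), so t ≡ 3·10 = 30 ≡ 8 (mod 11).
    Then x = 1234 + 2380·8 = 20274, valid modulo lcm(2380, 11) = 26180: x ≡ 20274 (mod 26180).
Verify against each original: 20274 mod 17 = 10, 20274 mod 7 = 2, 20274 mod 4 = 2, 20274 mod 5 = 4, 20274 mod 11 = 1.

x ≡ 20274 (mod 26180).


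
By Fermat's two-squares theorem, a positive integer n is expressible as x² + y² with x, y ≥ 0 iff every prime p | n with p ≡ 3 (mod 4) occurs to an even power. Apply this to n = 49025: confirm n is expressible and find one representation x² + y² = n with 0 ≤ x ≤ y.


Step 1: Factor n = 49025 = 5^2 · 37 · 53.
Step 2: Check the mod-4 condition on each prime factor: 5 ≡ 1 (mod 4), exponent 2; 37 ≡ 1 (mod 4), exponent 1; 53 ≡ 1 (mod 4), exponent 1.
All primes ≡ 3 (mod 4) appear to even exponent (or don't appear), so by the two-squares theorem n IS expressible as a sum of two squares.
Step 3: Build a representation. Group n = k² · m with k = 5 and m = 37 · 53 = 1961 (a product of primes ≡ 1 (mod 4)); a representation of m scales to one of n via (k·x)² + (k·y)² = k²(x² + y²). Each prime p ≡ 1 (mod 4) is itself a sum of two squares; find a² by testing p − a² for a perfect square:
  37: 37 − 1² = 36 = 6² ⇒ 37 = 1² + 6².
  53: 53 − 1² = 52, 53 − 2² = 49 = 7² ⇒ 53 = 2² + 7².
  Combine using the Brahmagupta–Fibonacci identity (a² + b²)(c² + d²) = (ac − bd)² + (ad + bc)² = (ac + bd)² + (ad − bc)²:
  37 · 53 = 1961: from (1² + 6²)(2² + 7²), take (1·2 − 6·7, 1·7 + 6·2) = (2 − 42, 7 + 12) = (-40, 19); dropping signs (only squares matter) gives (40, 19); check 40² + 19² = 1600 + 361 = 1961 ✓.
  Scale by k = 5: (5·40, 5·19) = (200, 95).
Step 4: Order so x ≤ y and verify: 95² + 200² = 9025 + 40000 = 49025 = n. ✓

n = 49025 = 95² + 200² (one valid representation with x ≤ y).


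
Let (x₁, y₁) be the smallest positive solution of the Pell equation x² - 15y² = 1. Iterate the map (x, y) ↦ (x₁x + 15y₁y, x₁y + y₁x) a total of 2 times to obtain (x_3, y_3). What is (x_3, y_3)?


Step 1: Find the fundamental solution (x₁, y₁) of x² - 15y² = 1.
  Expand √15 as a continued fraction. a₀ = ⌊√15⌋ = 3; iterate m_{k+1} = d_k·a_k − m_k, d_{k+1} = (15 − m_{k+1}²)/d_k, a_{k+1} = ⌊(a₀ + m_{k+1})/d_{k+1}⌋ (starting m₀ = 0, d₀ = 1), with convergents p_k = a_k·p_{k-1} + p_{k-2}, q_k = a_k·q_{k-1} + q_{k-2} (p₋₁ = 1, q₋₁ = 0):
  k = 0: a₀ = 3; p₀/q₀ = 3/1; p₀² − 15·q₀² = 9 − 15 = -6.
  k = 1: m = 3, d = 6, a = ⌊(3 + 3)/6⌋ = 1; p/q = (1·3 + 1)/(1·1 + 0) = 4/1; p² − 15·q² = 16 − 15 = 1.
  The first convergent with p² − 15·q² = 1 gives the fundamental solution (x₁, y₁) = (4, 1).
Step 2: Apply the recurrence (x_{n+1}, y_{n+1}) = (x₁x_n + 15y₁y_n, x₁y_n + y₁x_n) repeatedly.
  From (x_1, y_1) = (4, 1): x_2 = 4·4 + 15·1·1 = 31; y_2 = 4·1 + 1·4 = 8.
  From (x_2, y_2) = (31, 8): x_3 = 4·31 + 15·1·8 = 244; y_3 = 4·8 + 1·31 = 63.
Step 3: Verify x_3² - 15·y_3² = 59536 - 59535 = 1 (should be 1). ✓

(x_1, y_1) = (4, 1); (x_3, y_3) = (244, 63).


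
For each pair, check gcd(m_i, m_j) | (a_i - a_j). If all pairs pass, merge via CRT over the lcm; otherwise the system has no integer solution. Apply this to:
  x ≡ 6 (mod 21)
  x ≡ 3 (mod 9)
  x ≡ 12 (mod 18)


Moduli 21, 9, 18 are not pairwise coprime, so CRT works modulo lcm(m_i) when all pairwise compatibility conditions hold.
Pairwise compatibility: gcd(m_i, m_j) must divide a_i - a_j for every pair.
Merge one congruence at a time:
  Start: x ≡ 6 (mod 21).
  Combine with x ≡ 3 (mod 9): gcd(21, 9) = 3; 3 - 6 = -3, which IS divisible by 3, so compatible.
    Write x = 6 + 21·t and substitute into x ≡ 3 (mod 9): 21·t ≡ 3 − 6 = -3 (mod 9).
    Divide the congruence (and modulus) by g = 3: 7·t ≡ -1 (mod 3).
    Reduce coefficients mod 3: 1·t ≡ 2 (mod 3).
    So t ≡ 2 (mod 3).
    Then x = 6 + 21·2 = 48, valid modulo lcm(21, 9) = 63: x ≡ 48 (mod 63).
  Combine with x ≡ 12 (mod 18): gcd(63, 18) = 9; 12 - 48 = -36, which IS divisible by 9, so compatible.
    Write x = 48 + 63·t and substitute into x ≡ 12 (mod 18): 63·t ≡ 12 − 48 = -36 (mod 18).
    Divide the congruence (and modulus) by g = 9: 7·t ≡ -4 (mod 2).
    Reduce coefficients mod 2: 1·t ≡ 0 (mod 2).
    So t ≡ 0 (mod 2).
    Then x = 48 + 63·0 = 48, valid modulo lcm(63, 18) = 126: x ≡ 48 (mod 126).
Verify: 48 mod 21 = 6, 48 mod 9 = 3, 48 mod 18 = 12.

x ≡ 48 (mod 126).


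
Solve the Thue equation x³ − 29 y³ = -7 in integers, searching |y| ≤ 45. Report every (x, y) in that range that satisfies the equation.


The equation is x³ - 29y³ = -7. For fixed y, x³ = 29·y³ − 7, so a solution requires the RHS to be a perfect cube.
Strategy: iterate y from -45 to 45, compute RHS = 29·y³ − 7, and check whether it is a (positive or negative) perfect cube.
Check small values of y:
  y = 0: RHS = -7 is not a perfect cube.
  y = 1: RHS = 22 is not a perfect cube.
  y = -1: RHS = -36 is not a perfect cube.
  y = 2: RHS = 225 is not a perfect cube.
  y = -2: RHS = -239 is not a perfect cube.
  y = 3: RHS = 776 is not a perfect cube.
  y = -3: RHS = -790 is not a perfect cube.
Continuing the search up to |y| = 45 finds no solutions either.
No (x, y) in the scanned range satisfies the equation.

No integer solutions with |y| ≤ 45.


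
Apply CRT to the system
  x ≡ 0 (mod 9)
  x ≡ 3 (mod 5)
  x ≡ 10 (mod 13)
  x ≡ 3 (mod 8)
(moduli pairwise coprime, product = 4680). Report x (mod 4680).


Product of moduli M = 9 · 5 · 13 · 8 = 4680.
Merge one congruence at a time:
  Start: x ≡ 0 (mod 9).
  Combine with x ≡ 3 (mod 5); new modulus lcm = 45.
    Write x = 0 + 9·t and substitute into x ≡ 3 (mod 5): 9·t ≡ 3 − 0 = 3 (mod 5).
    Reduce coefficients mod 5: 4·t ≡ 3 (mod 5).
    The inverse of 4 mod 5 is 4 (since 4·4 = 16 = 3·5 + 1), so t ≡ 4·3 = 12 ≡ 2 (mod 5).
    Then x = 0 + 9·2 = 18, valid modulo lcm(9, 5) = 45: x ≡ 18 (mod 45).
  Combine with x ≡ 10 (mod 13); new modulus lcm = 585.
    Write x = 18 + 45·t and substitute into x ≡ 10 (mod 13): 45·t ≡ 10 − 18 = -8 (mod 13).
    Reduce coefficients mod 13: 6·t ≡ 5 (mod 13).
    The inverse of 6 mod 13 is 11 (since 6·11 = 66 = 5·13 + 1), so t ≡ 11·5 = 55 ≡ 3 (mod 13).
    Then x = 18 + 45·3 = 153, valid modulo lcm(45, 13) = 585: x ≡ 153 (mod 585).
  Combine with x ≡ 3 (mod 8); new modulus lcm = 4680.
    Write x = 153 + 585·t and substitute into x ≡ 3 (mod 8): 585·t ≡ 3 − 153 = -150 (mod 8).
    Reduce coefficients mod 8: 1·t ≡ 2 (mod 8).
    So t ≡ 2 (mod 8).
    Then x = 153 + 585·2 = 1323, valid modulo lcm(585, 8) = 4680: x ≡ 1323 (mod 4680).
Verify against each original: 1323 mod 9 = 0, 1323 mod 5 = 3, 1323 mod 13 = 10, 1323 mod 8 = 3.

x ≡ 1323 (mod 4680).


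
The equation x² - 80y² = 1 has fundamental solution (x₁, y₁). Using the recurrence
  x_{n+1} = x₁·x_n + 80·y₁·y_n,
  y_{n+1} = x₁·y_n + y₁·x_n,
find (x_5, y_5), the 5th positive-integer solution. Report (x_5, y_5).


Step 1: Find the fundamental solution (x₁, y₁) of x² - 80y² = 1.
  Expand √80 as a continued fraction. a₀ = ⌊√80⌋ = 8; iterate m_{k+1} = d_k·a_k − m_k, d_{k+1} = (80 − m_{k+1}²)/d_k, a_{k+1} = ⌊(a₀ + m_{k+1})/d_{k+1}⌋ (starting m₀ = 0, d₀ = 1), with convergents p_k = a_k·p_{k-1} + p_{k-2}, q_k = a_k·q_{k-1} + q_{k-2} (p₋₁ = 1, q₋₁ = 0):
  k = 0: a₀ = 8; p₀/q₀ = 8/1; p₀² − 80·q₀² = 64 − 80 = -16.
  k = 1: m = 8, d = 16, a = ⌊(8 + 8)/16⌋ = 1; p/q = (1·8 + 1)/(1·1 + 0) = 9/1; p² − 80·q² = 81 − 80 = 1.
  The first convergent with p² − 80·q² = 1 gives the fundamental solution (x₁, y₁) = (9, 1).
Step 2: Apply the recurrence (x_{n+1}, y_{n+1}) = (x₁x_n + 80y₁y_n, x₁y_n + y₁x_n) repeatedly.
  From (x_1, y_1) = (9, 1): x_2 = 9·9 + 80·1·1 = 161; y_2 = 9·1 + 1·9 = 18.
  From (x_2, y_2) = (161, 18): x_3 = 9·161 + 80·1·18 = 2889; y_3 = 9·18 + 1·161 = 323.
  From (x_3, y_3) = (2889, 323): x_4 = 9·2889 + 80·1·323 = 51841; y_4 = 9·323 + 1·2889 = 5796.
  From (x_4, y_4) = (51841, 5796): x_5 = 9·51841 + 80·1·5796 = 930249; y_5 = 9·5796 + 1·51841 = 104005.
Step 3: Verify x_5² - 80·y_5² = 865363202001 - 865363202000 = 1 (should be 1). ✓

(x_1, y_1) = (9, 1); (x_5, y_5) = (930249, 104005).


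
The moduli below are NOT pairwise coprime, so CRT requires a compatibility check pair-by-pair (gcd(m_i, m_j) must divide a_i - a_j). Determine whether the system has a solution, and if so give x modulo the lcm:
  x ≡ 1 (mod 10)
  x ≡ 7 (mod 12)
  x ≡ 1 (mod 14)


Moduli 10, 12, 14 are not pairwise coprime, so CRT works modulo lcm(m_i) when all pairwise compatibility conditions hold.
Pairwise compatibility: gcd(m_i, m_j) must divide a_i - a_j for every pair.
Merge one congruence at a time:
  Start: x ≡ 1 (mod 10).
  Combine with x ≡ 7 (mod 12): gcd(10, 12) = 2; 7 - 1 = 6, which IS divisible by 2, so compatible.
    Write x = 1 + 10·t and substitute into x ≡ 7 (mod 12): 10·t ≡ 7 − 1 = 6 (mod 12).
    Divide the congruence (and modulus) by g = 2: 5·t ≡ 3 (mod 6).
    The inverse of 5 mod 6 is 5 (since 5·5 = 25 = 4·6 + 1), so t ≡ 5·3 = 15 ≡ 3 (mod 6).
    Then x = 1 + 10·3 = 31, valid modulo lcm(10, 12) = 60: x ≡ 31 (mod 60).
  Combine with x ≡ 1 (mod 14): gcd(60, 14) = 2; 1 - 31 = -30, which IS divisible by 2, so compatible.
    Write x = 31 + 60·t and substitute into x ≡ 1 (mod 14): 60·t ≡ 1 − 31 = -30 (mod 14).
    Divide the congruence (and modulus) by g = 2: 30·t ≡ -15 (mod 7).
    Reduce coefficients mod 7: 2·t ≡ 6 (mod 7).
    The inverse of 2 mod 7 is 4 (since 2·4 = 8 = 1·7 + 1), so t ≡ 4·6 = 24 ≡ 3 (mod 7).
    Then x = 31 + 60·3 = 211, valid modulo lcm(60, 14) = 420: x ≡ 211 (mod 420).
Verify: 211 mod 10 = 1, 211 mod 12 = 7, 211 mod 14 = 1.

x ≡ 211 (mod 420).


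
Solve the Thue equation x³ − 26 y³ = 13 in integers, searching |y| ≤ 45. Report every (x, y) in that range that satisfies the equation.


The equation is x³ - 26y³ = 13. For fixed y, x³ = 26·y³ + 13, so a solution requires the RHS to be a perfect cube.
Strategy: iterate y from -45 to 45, compute RHS = 26·y³ + 13, and check whether it is a (positive or negative) perfect cube.
Check small values of y:
  y = 0: RHS = 13 is not a perfect cube.
  y = 1: RHS = 39 is not a perfect cube.
  y = -1: RHS = -13 is not a perfect cube.
  y = 2: RHS = 221 is not a perfect cube.
  y = -2: RHS = -195 is not a perfect cube.
  y = 3: RHS = 715 is not a perfect cube.
  y = -3: RHS = -689 is not a perfect cube.
Continuing the search up to |y| = 45 finds no solutions either.
No (x, y) in the scanned range satisfies the equation.

No integer solutions with |y| ≤ 45.


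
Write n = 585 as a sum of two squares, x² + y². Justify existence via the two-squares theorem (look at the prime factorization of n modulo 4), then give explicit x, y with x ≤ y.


Step 1: Factor n = 585 = 3^2 · 5 · 13.
Step 2: Check the mod-4 condition on each prime factor: 3 ≡ 3 (mod 4), exponent 2 (must be even); 5 ≡ 1 (mod 4), exponent 1; 13 ≡ 1 (mod 4), exponent 1.
All primes ≡ 3 (mod 4) appear to even exponent (or don't appear), so by the two-squares theorem n IS expressible as a sum of two squares.
Step 3: Build a representation. Group n = k² · m with k = 3 and m = 5 · 13 = 65 (a product of primes ≡ 1 (mod 4)); a representation of m scales to one of n via (k·x)² + (k·y)² = k²(x² + y²). Each prime p ≡ 1 (mod 4) is itself a sum of two squares; find a² by testing p − a² for a perfect square:
  5: 5 − 1² = 4 = 2² ⇒ 5 = 1² + 2².
  13: 13 − 1² = 12, 13 − 2² = 9 = 3² ⇒ 13 = 2² + 3².
  Combine using the Brahmagupta–Fibonacci identity (a² + b²)(c² + d²) = (ac − bd)² + (ad + bc)² = (ac + bd)² + (ad − bc)²:
  5 · 13 = 65: from (1² + 2²)(2² + 3²), take (1·2 − 2·3, 1·3 + 2·2) = (2 − 6, 3 + 4) = (-4, 7); dropping signs (only squares matter) gives (4, 7); check 4² + 7² = 16 + 49 = 65 ✓.
  Scale by k = 3: (3·4, 3·7) = (12, 21).
Step 4: Order so x ≤ y and verify: 12² + 21² = 144 + 441 = 585 = n. ✓

n = 585 = 12² + 21² (one valid representation with x ≤ y).


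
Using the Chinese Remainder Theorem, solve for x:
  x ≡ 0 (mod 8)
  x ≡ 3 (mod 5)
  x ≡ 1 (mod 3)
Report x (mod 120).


Moduli 8, 5, 3 are pairwise coprime; by CRT there is a unique solution modulo M = 8 · 5 · 3 = 120.
Solve pairwise, accumulating the modulus:
  Start with x ≡ 0 (mod 8).
  Combine with x ≡ 3 (mod 5): since gcd(8, 5) = 1, we get a unique residue mod 40.
    Write x = 0 + 8·t and substitute into x ≡ 3 (mod 5): 8·t ≡ 3 − 0 = 3 (mod 5).
    Reduce coefficients mod 5: 3·t ≡ 3 (mod 5).
    The inverse of 3 mod 5 is 2 (since 3·2 = 6 = 1·5 + 1), so t ≡ 2·3 = 6 ≡ 1 (mod 5).
    Then x = 0 + 8·1 = 8, valid modulo lcm(8, 5) = 40: x ≡ 8 (mod 40).
  Combine with x ≡ 1 (mod 3): since gcd(40, 3) = 1, we get a unique residue mod 120.
    Write x = 8 + 40·t and substitute into x ≡ 1 (mod 3): 40·t ≡ 1 − 8 = -7 (mod 3).
    Reduce coefficients mod 3: 1·t ≡ 2 (mod 3).
    So t ≡ 2 (mod 3).
    Then x = 8 + 40·2 = 88, valid modulo lcm(40, 3) = 120: x ≡ 88 (mod 120).
Verify: 88 mod 8 = 0 ✓, 88 mod 5 = 3 ✓, 88 mod 3 = 1 ✓.

x ≡ 88 (mod 120).


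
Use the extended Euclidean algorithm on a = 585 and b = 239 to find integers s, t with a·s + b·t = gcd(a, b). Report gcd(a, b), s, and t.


Euclidean algorithm on (585, 239) — divide until remainder is 0:
  585 = 2 · 239 + 107
  239 = 2 · 107 + 25
  107 = 4 · 25 + 7
  25 = 3 · 7 + 4
  7 = 1 · 4 + 3
  4 = 1 · 3 + 1
  3 = 3 · 1 + 0
gcd(585, 239) = 1.
Track Bezout coefficients alongside the remainders: start with r₀ = 585 = a·1 + b·0 (s = 1, t = 0) and r₁ = 239 = a·0 + b·1 (s = 0, t = 1); each new remainder r_{k+1} = r_{k-1} − q_k·r_k inherits s_{k+1} = s_{k-1} − q_k·s_k, t_{k+1} = t_{k-1} − q_k·t_k, so r_k = a·s_k + b·t_k at every step:
  q = 2: r = 107, s = 1 − 2·0 = 1, t = 0 − 2·1 = -2  (check: 585·1 + 239·(-2) = 107)
  q = 2: r = 25, s = 0 − 2·1 = -2, t = 1 − 2·(-2) = 5  (check: 585·(-2) + 239·5 = 25)
  q = 4: r = 7, s = 1 − 4·(-2) = 9, t = -2 − 4·5 = -22  (check: 585·9 + 239·(-22) = 7)
  q = 3: r = 4, s = -2 − 3·9 = -29, t = 5 − 3·(-22) = 71  (check: 585·(-29) + 239·71 = 4)
  q = 1: r = 3, s = 9 − 1·(-29) = 38, t = -22 − 1·71 = -93  (check: 585·38 + 239·(-93) = 3)
  q = 1: r = 1, s = -29 − 1·38 = -67, t = 71 − 1·(-93) = 164  (check: 585·(-67) + 239·164 = 1)
The row with r = 1 (the gcd) gives the Bezout coefficients s = -67, t = 164.
Result: 585 · (-67) + 239 · (164) = 1.

gcd(585, 239) = 1; s = -67, t = 164 (check: 585·(-67) + 239·164 = 1).


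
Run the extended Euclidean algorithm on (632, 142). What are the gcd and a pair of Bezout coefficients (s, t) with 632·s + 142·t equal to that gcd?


Euclidean algorithm on (632, 142) — divide until remainder is 0:
  632 = 4 · 142 + 64
  142 = 2 · 64 + 14
  64 = 4 · 14 + 8
  14 = 1 · 8 + 6
  8 = 1 · 6 + 2
  6 = 3 · 2 + 0
gcd(632, 142) = 2.
Track Bezout coefficients alongside the remainders: start with r₀ = 632 = a·1 + b·0 (s = 1, t = 0) and r₁ = 142 = a·0 + b·1 (s = 0, t = 1); each new remainder r_{k+1} = r_{k-1} − q_k·r_k inherits s_{k+1} = s_{k-1} − q_k·s_k, t_{k+1} = t_{k-1} − q_k·t_k, so r_k = a·s_k + b·t_k at every step:
  q = 4: r = 64, s = 1 − 4·0 = 1, t = 0 − 4·1 = -4  (check: 632·1 + 142·(-4) = 64)
  q = 2: r = 14, s = 0 − 2·1 = -2, t = 1 − 2·(-4) = 9  (check: 632·(-2) + 142·9 = 14)
  q = 4: r = 8, s = 1 − 4·(-2) = 9, t = -4 − 4·9 = -40  (check: 632·9 + 142·(-40) = 8)
  q = 1: r = 6, s = -2 − 1·9 = -11, t = 9 − 1·(-40) = 49  (check: 632·(-11) + 142·49 = 6)
  q = 1: r = 2, s = 9 − 1·(-11) = 20, t = -40 − 1·49 = -89  (check: 632·20 + 142·(-89) = 2)
The row with r = 2 (the gcd) gives the Bezout coefficients s = 20, t = -89.
Result: 632 · (20) + 142 · (-89) = 2.

gcd(632, 142) = 2; s = 20, t = -89 (check: 632·20 + 142·(-89) = 2).


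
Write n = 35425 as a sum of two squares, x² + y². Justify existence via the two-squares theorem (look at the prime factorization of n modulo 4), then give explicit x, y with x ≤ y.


Step 1: Factor n = 35425 = 5^2 · 13 · 109.
Step 2: Check the mod-4 condition on each prime factor: 5 ≡ 1 (mod 4), exponent 2; 13 ≡ 1 (mod 4), exponent 1; 109 ≡ 1 (mod 4), exponent 1.
All primes ≡ 3 (mod 4) appear to even exponent (or don't appear), so by the two-squares theorem n IS expressible as a sum of two squares.
Step 3: Build a representation. Group n = k² · m with k = 5 and m = 13 · 109 = 1417 (a product of primes ≡ 1 (mod 4)); a representation of m scales to one of n via (k·x)² + (k·y)² = k²(x² + y²). Each prime p ≡ 1 (mod 4) is itself a sum of two squares; find a² by testing p − a² for a perfect square:
  13: 13 − 1² = 12, 13 − 2² = 9 = 3² ⇒ 13 = 2² + 3².
  109: 109 − 1² = 108, 109 − 2² = 105, 109 − 3² = 100 = 10² ⇒ 109 = 3² + 10².
  Combine using the Brahmagupta–Fibonacci identity (a² + b²)(c² + d²) = (ac − bd)² + (ad + bc)² = (ac + bd)² + (ad − bc)²:
  13 · 109 = 1417: from (2² + 3²)(3² + 10²), take (2·3 − 3·10, 2·10 + 3·3) = (6 − 30, 20 + 9) = (-24, 29); dropping signs (only squares matter) gives (24, 29); check 24² + 29² = 576 + 841 = 1417 ✓.
  Scale by k = 5: (5·24, 5·29) = (120, 145).
Step 4: Order so x ≤ y and verify: 120² + 145² = 14400 + 21025 = 35425 = n. ✓

n = 35425 = 120² + 145² (one valid representation with x ≤ y).


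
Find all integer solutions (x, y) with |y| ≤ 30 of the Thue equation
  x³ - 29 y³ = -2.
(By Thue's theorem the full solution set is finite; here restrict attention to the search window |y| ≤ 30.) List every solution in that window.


The equation is x³ - 29y³ = -2. For fixed y, x³ = 29·y³ − 2, so a solution requires the RHS to be a perfect cube.
Strategy: iterate y from -30 to 30, compute RHS = 29·y³ − 2, and check whether it is a (positive or negative) perfect cube.
Check small values of y:
  y = 0: RHS = -2 is not a perfect cube.
  y = 1: RHS = 27 = (3)³ ⇒ x = 3 works.
  y = -1: RHS = -31 is not a perfect cube.
  y = 2: RHS = 230 is not a perfect cube.
  y = -2: RHS = -234 is not a perfect cube.
  y = 3: RHS = 781 is not a perfect cube.
  y = -3: RHS = -785 is not a perfect cube.
Continuing the search up to |y| = 30 finds no further solutions beyond those listed.
Collected solutions: (3, 1).

Solutions (with |y| ≤ 30): (3, 1).


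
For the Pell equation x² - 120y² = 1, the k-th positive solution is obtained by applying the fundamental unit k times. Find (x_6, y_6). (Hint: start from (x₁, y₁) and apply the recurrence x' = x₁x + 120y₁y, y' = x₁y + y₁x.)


Step 1: Find the fundamental solution (x₁, y₁) of x² - 120y² = 1.
  Expand √120 as a continued fraction. a₀ = ⌊√120⌋ = 10; iterate m_{k+1} = d_k·a_k − m_k, d_{k+1} = (120 − m_{k+1}²)/d_k, a_{k+1} = ⌊(a₀ + m_{k+1})/d_{k+1}⌋ (starting m₀ = 0, d₀ = 1), with convergents p_k = a_k·p_{k-1} + p_{k-2}, q_k = a_k·q_{k-1} + q_{k-2} (p₋₁ = 1, q₋₁ = 0):
  k = 0: a₀ = 10; p₀/q₀ = 10/1; p₀² − 120·q₀² = 100 − 120 = -20.
  k = 1: m = 10, d = 20, a = ⌊(10 + 10)/20⌋ = 1; p/q = (1·10 + 1)/(1·1 + 0) = 11/1; p² − 120·q² = 121 − 120 = 1.
  The first convergent with p² − 120·q² = 1 gives the fundamental solution (x₁, y₁) = (11, 1).
Step 2: Apply the recurrence (x_{n+1}, y_{n+1}) = (x₁x_n + 120y₁y_n, x₁y_n + y₁x_n) repeatedly.
  From (x_1, y_1) = (11, 1): x_2 = 11·11 + 120·1·1 = 241; y_2 = 11·1 + 1·11 = 22.
  From (x_2, y_2) = (241, 22): x_3 = 11·241 + 120·1·22 = 5291; y_3 = 11·22 + 1·241 = 483.
  From (x_3, y_3) = (5291, 483): x_4 = 11·5291 + 120·1·483 = 116161; y_4 = 11·483 + 1·5291 = 10604.
  From (x_4, y_4) = (116161, 10604): x_5 = 11·116161 + 120·1·10604 = 2550251; y_5 = 11·10604 + 1·116161 = 232805.
  From (x_5, y_5) = (2550251, 232805): x_6 = 11·2550251 + 120·1·232805 = 55989361; y_6 = 11·232805 + 1·2550251 = 5111106.
Step 3: Verify x_6² - 120·y_6² = 3134808545188321 - 3134808545188320 = 1 (should be 1). ✓

(x_1, y_1) = (11, 1); (x_6, y_6) = (55989361, 5111106).


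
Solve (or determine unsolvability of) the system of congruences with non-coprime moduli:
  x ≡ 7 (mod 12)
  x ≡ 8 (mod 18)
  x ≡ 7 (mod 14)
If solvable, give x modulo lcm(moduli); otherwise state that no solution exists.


Moduli 12, 18, 14 are not pairwise coprime, so CRT works modulo lcm(m_i) when all pairwise compatibility conditions hold.
Pairwise compatibility: gcd(m_i, m_j) must divide a_i - a_j for every pair.
Merge one congruence at a time:
  Start: x ≡ 7 (mod 12).
  Combine with x ≡ 8 (mod 18): gcd(12, 18) = 6, and 8 - 7 = 1 is NOT divisible by 6.
    ⇒ system is inconsistent (no integer solution).

No solution (the system is inconsistent).


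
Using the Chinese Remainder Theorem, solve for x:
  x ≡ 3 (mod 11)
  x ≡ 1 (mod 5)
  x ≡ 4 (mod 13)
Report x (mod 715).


Moduli 11, 5, 13 are pairwise coprime; by CRT there is a unique solution modulo M = 11 · 5 · 13 = 715.
Solve pairwise, accumulating the modulus:
  Start with x ≡ 3 (mod 11).
  Combine with x ≡ 1 (mod 5): since gcd(11, 5) = 1, we get a unique residue mod 55.
    Write x = 3 + 11·t and substitute into x ≡ 1 (mod 5): 11·t ≡ 1 − 3 = -2 (mod 5).
    Reduce coefficients mod 5: 1·t ≡ 3 (mod 5).
    So t ≡ 3 (mod 5).
    Then x = 3 + 11·3 = 36, valid modulo lcm(11, 5) = 55: x ≡ 36 (mod 55).
  Combine with x ≡ 4 (mod 13): since gcd(55, 13) = 1, we get a unique residue mod 715.
    Write x = 36 + 55·t and substitute into x ≡ 4 (mod 13): 55·t ≡ 4 − 36 = -32 (mod 13).
    Reduce coefficients mod 13: 3·t ≡ 7 (mod 13).
    The inverse of 3 mod 13 is 9 (since 3·9 = 27 = 2·13 + 1), so t ≡ 9·7 = 63 ≡ 11 (mod 13).
    Then x = 36 + 55·11 = 641, valid modulo lcm(55, 13) = 715: x ≡ 641 (mod 715).
Verify: 641 mod 11 = 3 ✓, 641 mod 5 = 1 ✓, 641 mod 13 = 4 ✓.

x ≡ 641 (mod 715).


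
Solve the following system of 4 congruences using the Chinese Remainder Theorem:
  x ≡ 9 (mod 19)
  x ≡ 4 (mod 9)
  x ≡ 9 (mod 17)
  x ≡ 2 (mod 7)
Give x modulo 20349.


Product of moduli M = 19 · 9 · 17 · 7 = 20349.
Merge one congruence at a time:
  Start: x ≡ 9 (mod 19).
  Combine with x ≡ 4 (mod 9); new modulus lcm = 171.
    Write x = 9 + 19·t and substitute into x ≡ 4 (mod 9): 19·t ≡ 4 − 9 = -5 (mod 9).
    Reduce coefficients mod 9: 1·t ≡ 4 (mod 9).
    So t ≡ 4 (mod 9).
    Then x = 9 + 19·4 = 85, valid modulo lcm(19, 9) = 171: x ≡ 85 (mod 171).
  Combine with x ≡ 9 (mod 17); new modulus lcm = 2907.
    Write x = 85 + 171·t and substitute into x ≡ 9 (mod 17): 171·t ≡ 9 − 85 = -76 (mod 17).
    Reduce coefficients mod 17: 1·t ≡ 9 (mod 17).
    So t ≡ 9 (mod 17).
    Then x = 85 + 171·9 = 1624, valid modulo lcm(171, 17) = 2907: x ≡ 1624 (mod 2907).
  Combine with x ≡ 2 (mod 7); new modulus lcm = 20349.
    Write x = 1624 + 2907·t and substitute into x ≡ 2 (mod 7): 2907·t ≡ 2 − 1624 = -1622 (mod 7).
    Reduce coefficients mod 7: 2·t ≡ 2 (mod 7).
    The inverse of 2 mod 7 is 4 (since 2·4 = 8 = 1·7 + 1), so t ≡ 4·2 = 8 ≡ 1 (mod 7).
    Then x = 1624 + 2907·1 = 4531, valid modulo lcm(2907, 7) = 20349: x ≡ 4531 (mod 20349).
Verify against each original: 4531 mod 19 = 9, 4531 mod 9 = 4, 4531 mod 17 = 9, 4531 mod 7 = 2.

x ≡ 4531 (mod 20349).


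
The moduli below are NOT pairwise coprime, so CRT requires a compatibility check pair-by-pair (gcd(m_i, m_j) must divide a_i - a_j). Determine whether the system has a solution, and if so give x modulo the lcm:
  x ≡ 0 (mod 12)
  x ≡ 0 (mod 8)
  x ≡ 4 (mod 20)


Moduli 12, 8, 20 are not pairwise coprime, so CRT works modulo lcm(m_i) when all pairwise compatibility conditions hold.
Pairwise compatibility: gcd(m_i, m_j) must divide a_i - a_j for every pair.
Merge one congruence at a time:
  Start: x ≡ 0 (mod 12).
  Combine with x ≡ 0 (mod 8): gcd(12, 8) = 4; 0 - 0 = 0, which IS divisible by 4, so compatible.
    Write x = 0 + 12·t and substitute into x ≡ 0 (mod 8): 12·t ≡ 0 − 0 = 0 (mod 8).
    Divide the congruence (and modulus) by g = 4: 3·t ≡ 0 (mod 2).
    Reduce coefficients mod 2: 1·t ≡ 0 (mod 2).
    So t ≡ 0 (mod 2).
    Then x = 0 + 12·0 = 0, valid modulo lcm(12, 8) = 24: x ≡ 0 (mod 24).
  Combine with x ≡ 4 (mod 20): gcd(24, 20) = 4; 4 - 0 = 4, which IS divisible by 4, so compatible.
    Write x = 0 + 24·t and substitute into x ≡ 4 (mod 20): 24·t ≡ 4 − 0 = 4 (mod 20).
    Divide the congruence (and modulus) by g = 4: 6·t ≡ 1 (mod 5).
    Reduce coefficients mod 5: 1·t ≡ 1 (mod 5).
    So t ≡ 1 (mod 5).
    Then x = 0 + 24·1 = 24, valid modulo lcm(24, 20) = 120: x ≡ 24 (mod 120).
Verify: 24 mod 12 = 0, 24 mod 8 = 0, 24 mod 20 = 4.

x ≡ 24 (mod 120).


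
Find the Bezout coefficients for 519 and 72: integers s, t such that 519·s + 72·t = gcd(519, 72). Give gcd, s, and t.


Euclidean algorithm on (519, 72) — divide until remainder is 0:
  519 = 7 · 72 + 15
  72 = 4 · 15 + 12
  15 = 1 · 12 + 3
  12 = 4 · 3 + 0
gcd(519, 72) = 3.
Track Bezout coefficients alongside the remainders: start with r₀ = 519 = a·1 + b·0 (s = 1, t = 0) and r₁ = 72 = a·0 + b·1 (s = 0, t = 1); each new remainder r_{k+1} = r_{k-1} − q_k·r_k inherits s_{k+1} = s_{k-1} − q_k·s_k, t_{k+1} = t_{k-1} − q_k·t_k, so r_k = a·s_k + b·t_k at every step:
  q = 7: r = 15, s = 1 − 7·0 = 1, t = 0 − 7·1 = -7  (check: 519·1 + 72·(-7) = 15)
  q = 4: r = 12, s = 0 − 4·1 = -4, t = 1 − 4·(-7) = 29  (check: 519·(-4) + 72·29 = 12)
  q = 1: r = 3, s = 1 − 1·(-4) = 5, t = -7 − 1·29 = -36  (check: 519·5 + 72·(-36) = 3)
The row with r = 3 (the gcd) gives the Bezout coefficients s = 5, t = -36.
Result: 519 · (5) + 72 · (-36) = 3.

gcd(519, 72) = 3; s = 5, t = -36 (check: 519·5 + 72·(-36) = 3).


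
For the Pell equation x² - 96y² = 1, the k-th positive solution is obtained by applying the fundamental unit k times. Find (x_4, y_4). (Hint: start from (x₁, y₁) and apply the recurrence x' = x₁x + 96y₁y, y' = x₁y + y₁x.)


Step 1: Find the fundamental solution (x₁, y₁) of x² - 96y² = 1.
  Expand √96 as a continued fraction. a₀ = ⌊√96⌋ = 9; iterate m_{k+1} = d_k·a_k − m_k, d_{k+1} = (96 − m_{k+1}²)/d_k, a_{k+1} = ⌊(a₀ + m_{k+1})/d_{k+1}⌋ (starting m₀ = 0, d₀ = 1), with convergents p_k = a_k·p_{k-1} + p_{k-2}, q_k = a_k·q_{k-1} + q_{k-2} (p₋₁ = 1, q₋₁ = 0):
  k = 0: a₀ = 9; p₀/q₀ = 9/1; p₀² − 96·q₀² = 81 − 96 = -15.
  k = 1: m = 9, d = 15, a = ⌊(9 + 9)/15⌋ = 1; p/q = (1·9 + 1)/(1·1 + 0) = 10/1; p² − 96·q² = 100 − 96 = 4.
  k = 2: m = 6, d = 4, a = ⌊(9 + 6)/4⌋ = 3; p/q = (3·10 + 9)/(3·1 + 1) = 39/4; p² − 96·q² = 1521 − 1536 = -15.
  k = 3: m = 6, d = 15, a = ⌊(9 + 6)/15⌋ = 1; p/q = (1·39 + 10)/(1·4 + 1) = 49/5; p² − 96·q² = 2401 − 2400 = 1.
  The first convergent with p² − 96·q² = 1 gives the fundamental solution (x₁, y₁) = (49, 5).
Step 2: Apply the recurrence (x_{n+1}, y_{n+1}) = (x₁x_n + 96y₁y_n, x₁y_n + y₁x_n) repeatedly.
  From (x_1, y_1) = (49, 5): x_2 = 49·49 + 96·5·5 = 4801; y_2 = 49·5 + 5·49 = 490.
  From (x_2, y_2) = (4801, 490): x_3 = 49·4801 + 96·5·490 = 470449; y_3 = 49·490 + 5·4801 = 48015.
  From (x_3, y_3) = (470449, 48015): x_4 = 49·470449 + 96·5·48015 = 46099201; y_4 = 49·48015 + 5·470449 = 4704980.
Step 3: Verify x_4² - 96·y_4² = 2125136332838401 - 2125136332838400 = 1 (should be 1). ✓

(x_1, y_1) = (49, 5); (x_4, y_4) = (46099201, 4704980).


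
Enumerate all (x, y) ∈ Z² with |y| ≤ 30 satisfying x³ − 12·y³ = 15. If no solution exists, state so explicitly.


The equation is x³ - 12y³ = 15. For fixed y, x³ = 12·y³ + 15, so a solution requires the RHS to be a perfect cube.
Strategy: iterate y from -30 to 30, compute RHS = 12·y³ + 15, and check whether it is a (positive or negative) perfect cube.
Check small values of y:
  y = 0: RHS = 15 is not a perfect cube.
  y = 1: RHS = 27 = (3)³ ⇒ x = 3 works.
  y = -1: RHS = 3 is not a perfect cube.
  y = 2: RHS = 111 is not a perfect cube.
  y = -2: RHS = -81 is not a perfect cube.
  y = 3: RHS = 339 is not a perfect cube.
  y = -3: RHS = -309 is not a perfect cube.
Continuing the search up to |y| = 30 finds no further solutions beyond those listed.
Collected solutions: (3, 1).

Solutions (with |y| ≤ 30): (3, 1).


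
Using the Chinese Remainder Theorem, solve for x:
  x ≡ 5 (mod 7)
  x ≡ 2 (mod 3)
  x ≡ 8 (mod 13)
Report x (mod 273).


Moduli 7, 3, 13 are pairwise coprime; by CRT there is a unique solution modulo M = 7 · 3 · 13 = 273.
Solve pairwise, accumulating the modulus:
  Start with x ≡ 5 (mod 7).
  Combine with x ≡ 2 (mod 3): since gcd(7, 3) = 1, we get a unique residue mod 21.
    Write x = 5 + 7·t and substitute into x ≡ 2 (mod 3): 7·t ≡ 2 − 5 = -3 (mod 3).
    Reduce coefficients mod 3: 1·t ≡ 0 (mod 3).
    So t ≡ 0 (mod 3).
    Then x = 5 + 7·0 = 5, valid modulo lcm(7, 3) = 21: x ≡ 5 (mod 21).
  Combine with x ≡ 8 (mod 13): since gcd(21, 13) = 1, we get a unique residue mod 273.
    Write x = 5 + 21·t and substitute into x ≡ 8 (mod 13): 21·t ≡ 8 − 5 = 3 (mod 13).
    Reduce coefficients mod 13: 8·t ≡ 3 (mod 13).
    The inverse of 8 mod 13 is 5 (since 8·5 = 40 = 3·13 + 1), so t ≡ 5·3 = 15 ≡ 2 (mod 13).
    Then x = 5 + 21·2 = 47, valid modulo lcm(21, 13) = 273: x ≡ 47 (mod 273).
Verify: 47 mod 7 = 5 ✓, 47 mod 3 = 2 ✓, 47 mod 13 = 8 ✓.

x ≡ 47 (mod 273).
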